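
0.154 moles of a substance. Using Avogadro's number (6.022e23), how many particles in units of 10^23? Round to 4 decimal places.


N = n * NA, then divide by 1e23 for the requested units.
N / 1e23 = n * 6.022
N / 1e23 = 0.154 * 6.022
N / 1e23 = 0.927388, rounded to 4 dp:

0.9274


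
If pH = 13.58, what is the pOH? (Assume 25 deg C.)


At 25 deg C, pH + pOH = 14.
pOH = 14 - pH = 14 - 13.58
pOH = 0.42:

0.42


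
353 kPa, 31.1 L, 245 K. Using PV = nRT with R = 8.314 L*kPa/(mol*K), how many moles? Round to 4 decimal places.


PV = nRT, solve for n = PV / (RT).
PV = 353 * 31.1 = 10978.3
RT = 8.314 * 245 = 2036.93
n = 10978.3 / 2036.93
n = 5.38963047 mol, rounded to 4 dp:

5.3896 mol


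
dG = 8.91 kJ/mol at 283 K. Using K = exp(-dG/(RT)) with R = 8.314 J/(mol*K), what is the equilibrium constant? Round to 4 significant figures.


dG is in kJ/mol; multiply by 1000 to match R in J/(mol*K).
RT = 8.314 * 283 = 2352.862 J/mol
exponent = -dG*1000 / (RT) = -(8.91*1000) / 2352.862 = -3.78687743
K = exp(-3.78687743)
K = 0.022666268, rounded to 4 significant figures:

0.02267


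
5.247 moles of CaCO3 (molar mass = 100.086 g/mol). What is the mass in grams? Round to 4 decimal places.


mass = n * M
mass = 5.247 * 100.086
mass = 525.151242 g, rounded to 4 dp:

525.1512 g


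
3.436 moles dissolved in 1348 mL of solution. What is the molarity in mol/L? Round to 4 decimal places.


Convert volume to liters: V_L = V_mL / 1000.
V_L = 1348 / 1000 = 1.348 L
M = n / V_L = 3.436 / 1.348
M = 2.54896142 mol/L, rounded to 4 dp:

2.5490 mol/L


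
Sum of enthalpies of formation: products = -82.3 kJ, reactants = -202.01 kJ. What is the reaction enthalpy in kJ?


dH_rxn = sum(dH_f products) - sum(dH_f reactants)
dH_rxn = -82.3 - (-202.01)
dH_rxn = 119.71 kJ:

119.71 kJ


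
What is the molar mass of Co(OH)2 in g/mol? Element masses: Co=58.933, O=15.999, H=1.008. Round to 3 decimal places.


M = sum(count * atomic_mass) over atoms.
M = 1*58.933 + 2*15.999 + 2*1.008
M = 58.933 + 31.998 + 2.016
M = 92.947 g/mol, rounded to 3 dp:

92.947 g/mol


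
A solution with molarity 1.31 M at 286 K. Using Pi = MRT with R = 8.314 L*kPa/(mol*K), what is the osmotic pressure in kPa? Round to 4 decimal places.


Osmotic pressure (van't Hoff): Pi = M*R*T.
RT = 8.314 * 286 = 2377.804
Pi = 1.31 * 2377.804
Pi = 3114.92324 kPa, rounded to 4 dp:

3114.9232 kPa


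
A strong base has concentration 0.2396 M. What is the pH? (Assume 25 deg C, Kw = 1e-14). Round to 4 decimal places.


A strong base dissociates completely, so [OH-] equals the given concentration.
pOH = -log10([OH-]) = -log10(0.2396) = 0.620513
pH = 14 - pOH = 14 - 0.620513
pH = 13.379487, rounded to 4 dp:

13.3795


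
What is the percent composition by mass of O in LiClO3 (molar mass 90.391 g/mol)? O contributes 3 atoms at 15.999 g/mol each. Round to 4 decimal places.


pct = 100 * (n_elem * M_elem) / M_total
mass_contribution = 3 * 15.999 = 47.997 g/mol
pct = 100 * 47.997 / 90.391
pct = 53.09931298 %, rounded to 4 dp:

53.0993 %


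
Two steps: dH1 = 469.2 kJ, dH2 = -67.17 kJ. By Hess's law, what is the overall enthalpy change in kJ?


Hess's law: enthalpy is a state function, so add the step enthalpies.
dH_total = dH1 + dH2 = 469.2 + (-67.17)
dH_total = 402.03 kJ:

402.03 kJ


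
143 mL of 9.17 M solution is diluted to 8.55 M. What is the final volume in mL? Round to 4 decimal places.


Dilution: M1*V1 = M2*V2, solve for V2.
V2 = M1*V1 / M2
V2 = 9.17 * 143 / 8.55
V2 = 1311.31 / 8.55
V2 = 153.36959064 mL, rounded to 4 dp:

153.3696 mL


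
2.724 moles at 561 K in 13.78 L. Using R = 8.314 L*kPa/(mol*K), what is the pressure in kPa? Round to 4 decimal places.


PV = nRT, solve for P = nRT / V.
nRT = 2.724 * 8.314 * 561 = 12705.1555
P = 12705.1555 / 13.78
P = 921.99967344 kPa, rounded to 4 dp:

921.9997 kPa


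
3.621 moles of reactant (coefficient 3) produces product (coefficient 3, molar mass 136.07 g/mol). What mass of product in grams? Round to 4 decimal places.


Use the coefficient ratio to convert reactant moles to product moles, then multiply by the product's molar mass.
moles_P = moles_R * (coeff_P / coeff_R) = 3.621 * (3/3) = 3.621
mass_P = moles_P * M_P = 3.621 * 136.07
mass_P = 492.70947 g, rounded to 4 dp:

492.7095 g


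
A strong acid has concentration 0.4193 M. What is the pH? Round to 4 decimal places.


A strong acid dissociates completely, so [H+] equals the given concentration.
pH = -log10([H+]) = -log10(0.4193)
pH = 0.37747514, rounded to 4 dp:

0.3775


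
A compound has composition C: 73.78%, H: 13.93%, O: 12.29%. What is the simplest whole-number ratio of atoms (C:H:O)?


Assume 100 g of compound, divide each mass% by atomic mass to get moles, then normalize by the smallest to get a raw atom ratio.
Moles per 100 g: C: 73.78/12.011 = 6.1427, H: 13.93/1.008 = 13.8194, O: 12.29/15.999 = 0.7682
Raw ratio (divide by min = 0.7682): C: 7.997, H: 17.99, O: 1.0
Multiply by 1 to clear fractions: C: 7.997 ~= 8, H: 17.99 ~= 18, O: 1.0 ~= 1
Reduce by GCD to get the simplest whole-number ratio:

8:18:1


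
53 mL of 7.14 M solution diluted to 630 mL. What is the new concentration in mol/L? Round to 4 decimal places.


Dilution: M1*V1 = M2*V2, solve for M2.
M2 = M1*V1 / V2
M2 = 7.14 * 53 / 630
M2 = 378.42 / 630
M2 = 0.60066667 mol/L, rounded to 4 dp:

0.6007 mol/L


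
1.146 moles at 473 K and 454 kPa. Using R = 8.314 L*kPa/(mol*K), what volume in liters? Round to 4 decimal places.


PV = nRT, solve for V = nRT / P.
nRT = 1.146 * 8.314 * 473 = 4506.6702
V = 4506.6702 / 454
V = 9.92658634 L, rounded to 4 dp:

9.9266 L


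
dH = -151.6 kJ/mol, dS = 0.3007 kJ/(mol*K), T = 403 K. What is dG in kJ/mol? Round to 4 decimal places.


Gibbs: dG = dH - T*dS (consistent units, dS already in kJ/(mol*K)).
T*dS = 403 * 0.3007 = 121.1821
dG = -151.6 - (121.1821)
dG = -272.7821 kJ/mol, rounded to 4 dp:

-272.7821 kJ/mol


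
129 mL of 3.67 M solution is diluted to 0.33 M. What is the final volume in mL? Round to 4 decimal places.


Dilution: M1*V1 = M2*V2, solve for V2.
V2 = M1*V1 / M2
V2 = 3.67 * 129 / 0.33
V2 = 473.43 / 0.33
V2 = 1434.63636364 mL, rounded to 4 dp:

1434.6364 mL


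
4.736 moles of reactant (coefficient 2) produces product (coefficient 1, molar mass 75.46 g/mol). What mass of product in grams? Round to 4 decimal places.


Use the coefficient ratio to convert reactant moles to product moles, then multiply by the product's molar mass.
moles_P = moles_R * (coeff_P / coeff_R) = 4.736 * (1/2) = 2.368
mass_P = moles_P * M_P = 2.368 * 75.46
mass_P = 178.68928 g, rounded to 4 dp:

178.6893 g


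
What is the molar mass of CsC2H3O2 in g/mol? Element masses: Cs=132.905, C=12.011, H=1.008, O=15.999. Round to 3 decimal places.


M = sum(count * atomic_mass) over atoms.
M = 1*132.905 + 2*12.011 + 3*1.008 + 2*15.999
M = 132.905 + 24.022 + 3.024 + 31.998
M = 191.949 g/mol, rounded to 3 dp:

191.949 g/mol


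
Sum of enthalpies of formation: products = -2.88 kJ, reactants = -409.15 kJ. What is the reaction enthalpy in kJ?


dH_rxn = sum(dH_f products) - sum(dH_f reactants)
dH_rxn = -2.88 - (-409.15)
dH_rxn = 406.27 kJ:

406.27 kJ


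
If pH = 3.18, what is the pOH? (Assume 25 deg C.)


At 25 deg C, pH + pOH = 14.
pOH = 14 - pH = 14 - 3.18
pOH = 10.82:

10.82


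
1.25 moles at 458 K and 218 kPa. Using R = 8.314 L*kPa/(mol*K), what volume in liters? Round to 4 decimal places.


PV = nRT, solve for V = nRT / P.
nRT = 1.25 * 8.314 * 458 = 4759.765
V = 4759.765 / 218
V = 21.8337844 L, rounded to 4 dp:

21.8338 L


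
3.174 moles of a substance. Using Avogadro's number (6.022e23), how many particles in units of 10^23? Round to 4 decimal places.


N = n * NA, then divide by 1e23 for the requested units.
N / 1e23 = n * 6.022
N / 1e23 = 3.174 * 6.022
N / 1e23 = 19.113828, rounded to 4 dp:

19.1138


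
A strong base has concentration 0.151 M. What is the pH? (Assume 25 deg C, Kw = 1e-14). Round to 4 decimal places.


A strong base dissociates completely, so [OH-] equals the given concentration.
pOH = -log10([OH-]) = -log10(0.151) = 0.821023
pH = 14 - pOH = 14 - 0.821023
pH = 13.178977, rounded to 4 dp:

13.1790


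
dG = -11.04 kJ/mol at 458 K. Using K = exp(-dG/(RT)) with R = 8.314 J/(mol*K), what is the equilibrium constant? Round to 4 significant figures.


dG is in kJ/mol; multiply by 1000 to match R in J/(mol*K).
RT = 8.314 * 458 = 3807.812 J/mol
exponent = -dG*1000 / (RT) = -(-11.04*1000) / 3807.812 = 2.8993028
K = exp(2.8993028)
K = 18.161479, rounded to 4 significant figures:

18.16


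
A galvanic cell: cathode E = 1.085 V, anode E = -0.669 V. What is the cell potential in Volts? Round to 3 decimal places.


Standard cell potential: E_cell = E_cathode - E_anode.
E_cell = 1.085 - (-0.669)
E_cell = 1.754 V, rounded to 3 dp:

1.754 V


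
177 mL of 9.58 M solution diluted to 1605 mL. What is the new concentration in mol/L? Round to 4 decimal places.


Dilution: M1*V1 = M2*V2, solve for M2.
M2 = M1*V1 / V2
M2 = 9.58 * 177 / 1605
M2 = 1695.66 / 1605
M2 = 1.05648598 mol/L, rounded to 4 dp:

1.0565 mol/L


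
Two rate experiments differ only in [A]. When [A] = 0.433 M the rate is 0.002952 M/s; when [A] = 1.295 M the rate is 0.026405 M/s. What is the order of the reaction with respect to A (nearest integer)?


Rate is proportional to [A]^n, so rate2/rate1 = ([A]2/[A]1)^n. Take logs to solve for n.
rate2/rate1 = 0.026405 / 0.002952 = 8.9448
[A]2/[A]1 = 1.295 / 0.433 = 2.9908
n = ln(8.9448) / ln(2.9908) = 2.0
Nearest integer order:

2


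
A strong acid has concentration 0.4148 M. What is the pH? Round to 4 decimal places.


A strong acid dissociates completely, so [H+] equals the given concentration.
pH = -log10([H+]) = -log10(0.4148)
pH = 0.38216125, rounded to 4 dp:

0.3822


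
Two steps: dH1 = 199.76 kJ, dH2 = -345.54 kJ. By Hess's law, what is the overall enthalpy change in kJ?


Hess's law: enthalpy is a state function, so add the step enthalpies.
dH_total = dH1 + dH2 = 199.76 + (-345.54)
dH_total = -145.78 kJ:

-145.78 kJ


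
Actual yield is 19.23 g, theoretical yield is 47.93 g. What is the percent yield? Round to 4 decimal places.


% yield = 100 * actual / theoretical
% yield = 100 * 19.23 / 47.93
% yield = 40.12100981 %, rounded to 4 dp:

40.1210 %


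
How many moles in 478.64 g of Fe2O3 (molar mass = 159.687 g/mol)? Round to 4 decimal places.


n = mass / M
n = 478.64 / 159.687
n = 2.99736359 mol, rounded to 4 dp:

2.9974 mol


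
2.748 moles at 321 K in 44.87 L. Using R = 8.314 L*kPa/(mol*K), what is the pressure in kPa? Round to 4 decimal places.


PV = nRT, solve for P = nRT / V.
nRT = 2.748 * 8.314 * 321 = 7333.8459
P = 7333.8459 / 44.87
P = 163.4465322 kPa, rounded to 4 dp:

163.4465 kPa


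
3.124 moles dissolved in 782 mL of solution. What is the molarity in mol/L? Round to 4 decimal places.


Convert volume to liters: V_L = V_mL / 1000.
V_L = 782 / 1000 = 0.782 L
M = n / V_L = 3.124 / 0.782
M = 3.99488491 mol/L, rounded to 4 dp:

3.9949 mol/L


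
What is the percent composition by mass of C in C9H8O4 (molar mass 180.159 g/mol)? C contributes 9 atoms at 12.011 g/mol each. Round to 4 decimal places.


pct = 100 * (n_elem * M_elem) / M_total
mass_contribution = 9 * 12.011 = 108.099 g/mol
pct = 100 * 108.099 / 180.159
pct = 60.00199823 %, rounded to 4 dp:

60.0020 %


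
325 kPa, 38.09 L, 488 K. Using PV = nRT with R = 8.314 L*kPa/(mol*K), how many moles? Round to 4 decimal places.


PV = nRT, solve for n = PV / (RT).
PV = 325 * 38.09 = 12379.25
RT = 8.314 * 488 = 4057.232
n = 12379.25 / 4057.232
n = 3.05115655 mol, rounded to 4 dp:

3.0512 mol


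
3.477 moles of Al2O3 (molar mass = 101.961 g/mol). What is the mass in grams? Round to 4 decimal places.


mass = n * M
mass = 3.477 * 101.961
mass = 354.518397 g, rounded to 4 dp:

354.5184 g


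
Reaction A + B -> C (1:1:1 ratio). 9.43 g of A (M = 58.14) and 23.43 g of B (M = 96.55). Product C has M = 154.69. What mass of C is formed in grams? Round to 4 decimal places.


Find moles of each reactant; the smaller value is the limiting reagent in a 1:1:1 reaction, so moles_C equals moles of the limiter.
n_A = mass_A / M_A = 9.43 / 58.14 = 0.162195 mol
n_B = mass_B / M_B = 23.43 / 96.55 = 0.242672 mol
Limiting reagent: A (smaller), n_limiting = 0.162195 mol
mass_C = n_limiting * M_C = 0.162195 * 154.69
mass_C = 25.08994455 g, rounded to 4 dp:

25.0899 g


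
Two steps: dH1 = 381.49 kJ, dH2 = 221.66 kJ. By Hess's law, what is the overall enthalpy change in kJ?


Hess's law: enthalpy is a state function, so add the step enthalpies.
dH_total = dH1 + dH2 = 381.49 + (221.66)
dH_total = 603.15 kJ:

603.15 kJ


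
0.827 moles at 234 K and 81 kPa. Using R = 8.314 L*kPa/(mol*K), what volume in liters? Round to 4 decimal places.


PV = nRT, solve for V = nRT / P.
nRT = 0.827 * 8.314 * 234 = 1608.9087
V = 1608.9087 / 81
V = 19.86307037 L, rounded to 4 dp:

19.8631 L


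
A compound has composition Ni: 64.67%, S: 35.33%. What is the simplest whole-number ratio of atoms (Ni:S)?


Assume 100 g of compound, divide each mass% by atomic mass to get moles, then normalize by the smallest to get a raw atom ratio.
Moles per 100 g: Ni: 64.67/58.693 = 1.1018, S: 35.33/32.065 = 1.1018
Raw ratio (divide by min = 1.1018): Ni: 1.0, S: 1.0
Multiply by 1 to clear fractions: Ni: 1.0 ~= 1, S: 1.0 ~= 1
Reduce by GCD to get the simplest whole-number ratio:

1:1


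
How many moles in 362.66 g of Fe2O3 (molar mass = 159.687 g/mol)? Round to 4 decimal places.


n = mass / M
n = 362.66 / 159.687
n = 2.27106778 mol, rounded to 4 dp:

2.2711 mol


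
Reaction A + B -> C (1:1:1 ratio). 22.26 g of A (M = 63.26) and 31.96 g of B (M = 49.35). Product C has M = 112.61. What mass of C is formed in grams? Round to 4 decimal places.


Find moles of each reactant; the smaller value is the limiting reagent in a 1:1:1 reaction, so moles_C equals moles of the limiter.
n_A = mass_A / M_A = 22.26 / 63.26 = 0.351881 mol
n_B = mass_B / M_B = 31.96 / 49.35 = 0.647619 mol
Limiting reagent: A (smaller), n_limiting = 0.351881 mol
mass_C = n_limiting * M_C = 0.351881 * 112.61
mass_C = 39.62531941 g, rounded to 4 dp:

39.6253 g


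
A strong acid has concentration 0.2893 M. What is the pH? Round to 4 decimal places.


A strong acid dissociates completely, so [H+] equals the given concentration.
pH = -log10([H+]) = -log10(0.2893)
pH = 0.53865157, rounded to 4 dp:

0.5387


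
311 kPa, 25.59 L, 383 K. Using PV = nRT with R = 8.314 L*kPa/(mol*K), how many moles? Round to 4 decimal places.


PV = nRT, solve for n = PV / (RT).
PV = 311 * 25.59 = 7958.49
RT = 8.314 * 383 = 3184.262
n = 7958.49 / 3184.262
n = 2.49932009 mol, rounded to 4 dp:

2.4993 mol


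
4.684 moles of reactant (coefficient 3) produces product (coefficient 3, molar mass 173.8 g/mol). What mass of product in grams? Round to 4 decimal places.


Use the coefficient ratio to convert reactant moles to product moles, then multiply by the product's molar mass.
moles_P = moles_R * (coeff_P / coeff_R) = 4.684 * (3/3) = 4.684
mass_P = moles_P * M_P = 4.684 * 173.8
mass_P = 814.0792 g, rounded to 4 dp:

814.0792 g


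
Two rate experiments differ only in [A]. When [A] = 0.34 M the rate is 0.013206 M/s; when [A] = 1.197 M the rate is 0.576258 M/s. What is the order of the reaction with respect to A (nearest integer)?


Rate is proportional to [A]^n, so rate2/rate1 = ([A]2/[A]1)^n. Take logs to solve for n.
rate2/rate1 = 0.576258 / 0.013206 = 43.6361
[A]2/[A]1 = 1.197 / 0.34 = 3.5206
n = ln(43.6361) / ln(3.5206) = 3.0
Nearest integer order:

3


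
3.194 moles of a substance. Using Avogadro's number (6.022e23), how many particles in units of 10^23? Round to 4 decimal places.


N = n * NA, then divide by 1e23 for the requested units.
N / 1e23 = n * 6.022
N / 1e23 = 3.194 * 6.022
N / 1e23 = 19.234268, rounded to 4 dp:

19.2343


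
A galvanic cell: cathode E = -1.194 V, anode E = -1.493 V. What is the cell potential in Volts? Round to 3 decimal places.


Standard cell potential: E_cell = E_cathode - E_anode.
E_cell = -1.194 - (-1.493)
E_cell = 0.299 V, rounded to 3 dp:

0.299 V


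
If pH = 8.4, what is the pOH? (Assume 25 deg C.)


At 25 deg C, pH + pOH = 14.
pOH = 14 - pH = 14 - 8.4
pOH = 5.6:

5.60


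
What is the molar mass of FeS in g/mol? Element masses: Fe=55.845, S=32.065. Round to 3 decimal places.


M = sum(count * atomic_mass) over atoms.
M = 1*55.845 + 1*32.065
M = 55.845 + 32.065
M = 87.91 g/mol, rounded to 3 dp:

87.910 g/mol


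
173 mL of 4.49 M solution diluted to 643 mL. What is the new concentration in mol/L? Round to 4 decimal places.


Dilution: M1*V1 = M2*V2, solve for M2.
M2 = M1*V1 / V2
M2 = 4.49 * 173 / 643
M2 = 776.77 / 643
M2 = 1.20804044 mol/L, rounded to 4 dp:

1.2080 mol/L


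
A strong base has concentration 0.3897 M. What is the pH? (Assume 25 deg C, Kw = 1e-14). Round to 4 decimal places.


A strong base dissociates completely, so [OH-] equals the given concentration.
pOH = -log10([OH-]) = -log10(0.3897) = 0.40927
pH = 14 - pOH = 14 - 0.40927
pH = 13.59073, rounded to 4 dp:

13.5907


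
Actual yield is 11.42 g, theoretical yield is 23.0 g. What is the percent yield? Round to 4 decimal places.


% yield = 100 * actual / theoretical
% yield = 100 * 11.42 / 23.0
% yield = 49.65217391 %, rounded to 4 dp:

49.6522 %


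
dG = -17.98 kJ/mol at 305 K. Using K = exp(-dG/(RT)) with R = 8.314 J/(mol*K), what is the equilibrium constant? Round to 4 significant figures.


dG is in kJ/mol; multiply by 1000 to match R in J/(mol*K).
RT = 8.314 * 305 = 2535.77 J/mol
exponent = -dG*1000 / (RT) = -(-17.98*1000) / 2535.77 = 7.09054843
K = exp(7.09054843)
K = 1200.566, rounded to 4 significant figures:

1201


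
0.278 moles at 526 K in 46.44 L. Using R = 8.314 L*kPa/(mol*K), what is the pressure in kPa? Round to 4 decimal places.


PV = nRT, solve for P = nRT / V.
nRT = 0.278 * 8.314 * 526 = 1215.7396
P = 1215.7396 / 46.44
P = 26.17871662 kPa, rounded to 4 dp:

26.1787 kPa


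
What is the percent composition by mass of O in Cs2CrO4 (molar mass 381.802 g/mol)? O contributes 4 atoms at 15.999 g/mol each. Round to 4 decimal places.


pct = 100 * (n_elem * M_elem) / M_total
mass_contribution = 4 * 15.999 = 63.996 g/mol
pct = 100 * 63.996 / 381.802
pct = 16.76156751 %, rounded to 4 dp:

16.7616 %


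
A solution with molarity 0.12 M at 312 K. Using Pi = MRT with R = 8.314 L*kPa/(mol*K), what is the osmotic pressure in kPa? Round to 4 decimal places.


Osmotic pressure (van't Hoff): Pi = M*R*T.
RT = 8.314 * 312 = 2593.968
Pi = 0.12 * 2593.968
Pi = 311.27616 kPa, rounded to 4 dp:

311.2762 kPa


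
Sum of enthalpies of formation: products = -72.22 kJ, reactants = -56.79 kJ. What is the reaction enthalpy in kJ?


dH_rxn = sum(dH_f products) - sum(dH_f reactants)
dH_rxn = -72.22 - (-56.79)
dH_rxn = -15.43 kJ:

-15.43 kJ


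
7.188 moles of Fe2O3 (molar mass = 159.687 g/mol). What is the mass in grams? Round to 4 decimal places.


mass = n * M
mass = 7.188 * 159.687
mass = 1147.830156 g, rounded to 4 dp:

1147.8302 g


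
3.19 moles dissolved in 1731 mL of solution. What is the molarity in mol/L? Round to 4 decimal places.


Convert volume to liters: V_L = V_mL / 1000.
V_L = 1731 / 1000 = 1.731 L
M = n / V_L = 3.19 / 1.731
M = 1.8428654 mol/L, rounded to 4 dp:

1.8429 mol/L


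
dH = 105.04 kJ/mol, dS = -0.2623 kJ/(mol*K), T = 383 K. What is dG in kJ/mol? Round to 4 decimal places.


Gibbs: dG = dH - T*dS (consistent units, dS already in kJ/(mol*K)).
T*dS = 383 * -0.2623 = -100.4609
dG = 105.04 - (-100.4609)
dG = 205.5009 kJ/mol, rounded to 4 dp:

205.5009 kJ/mol


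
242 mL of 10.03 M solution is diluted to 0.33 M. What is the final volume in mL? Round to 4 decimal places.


Dilution: M1*V1 = M2*V2, solve for V2.
V2 = M1*V1 / M2
V2 = 10.03 * 242 / 0.33
V2 = 2427.26 / 0.33
V2 = 7355.33333333 mL, rounded to 4 dp:

7355.3333 mL


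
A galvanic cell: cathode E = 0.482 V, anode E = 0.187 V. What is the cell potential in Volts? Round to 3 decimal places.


Standard cell potential: E_cell = E_cathode - E_anode.
E_cell = 0.482 - (0.187)
E_cell = 0.295 V, rounded to 3 dp:

0.295 V


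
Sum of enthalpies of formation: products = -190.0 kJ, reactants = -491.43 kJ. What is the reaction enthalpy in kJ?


dH_rxn = sum(dH_f products) - sum(dH_f reactants)
dH_rxn = -190.0 - (-491.43)
dH_rxn = 301.43 kJ:

301.43 kJ


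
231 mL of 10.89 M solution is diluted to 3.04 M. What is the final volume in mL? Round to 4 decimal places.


Dilution: M1*V1 = M2*V2, solve for V2.
V2 = M1*V1 / M2
V2 = 10.89 * 231 / 3.04
V2 = 2515.59 / 3.04
V2 = 827.49671053 mL, rounded to 4 dp:

827.4967 mL


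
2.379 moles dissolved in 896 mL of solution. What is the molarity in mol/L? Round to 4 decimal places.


Convert volume to liters: V_L = V_mL / 1000.
V_L = 896 / 1000 = 0.896 L
M = n / V_L = 2.379 / 0.896
M = 2.65513393 mol/L, rounded to 4 dp:

2.6551 mol/L


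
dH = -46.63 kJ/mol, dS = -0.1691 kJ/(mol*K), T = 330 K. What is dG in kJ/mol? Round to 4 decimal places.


Gibbs: dG = dH - T*dS (consistent units, dS already in kJ/(mol*K)).
T*dS = 330 * -0.1691 = -55.803
dG = -46.63 - (-55.803)
dG = 9.173 kJ/mol, rounded to 4 dp:

9.1730 kJ/mol


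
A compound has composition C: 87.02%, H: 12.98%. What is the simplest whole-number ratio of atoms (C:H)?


Assume 100 g of compound, divide each mass% by atomic mass to get moles, then normalize by the smallest to get a raw atom ratio.
Moles per 100 g: C: 87.02/12.011 = 7.245, H: 12.98/1.008 = 12.877
Raw ratio (divide by min = 7.245): C: 1.0, H: 1.777
Multiply by 9 to clear fractions: C: 9.0 ~= 9, H: 15.996 ~= 16
Reduce by GCD to get the simplest whole-number ratio:

9:16


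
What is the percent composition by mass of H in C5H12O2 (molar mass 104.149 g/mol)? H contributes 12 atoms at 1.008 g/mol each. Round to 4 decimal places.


pct = 100 * (n_elem * M_elem) / M_total
mass_contribution = 12 * 1.008 = 12.096 g/mol
pct = 100 * 12.096 / 104.149
pct = 11.61412976 %, rounded to 4 dp:

11.6141 %


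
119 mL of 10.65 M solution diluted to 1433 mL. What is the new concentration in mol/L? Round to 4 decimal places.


Dilution: M1*V1 = M2*V2, solve for M2.
M2 = M1*V1 / V2
M2 = 10.65 * 119 / 1433
M2 = 1267.35 / 1433
M2 = 0.88440335 mol/L, rounded to 4 dp:

0.8844 mol/L


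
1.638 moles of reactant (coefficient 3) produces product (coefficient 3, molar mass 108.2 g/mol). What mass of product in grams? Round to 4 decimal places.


Use the coefficient ratio to convert reactant moles to product moles, then multiply by the product's molar mass.
moles_P = moles_R * (coeff_P / coeff_R) = 1.638 * (3/3) = 1.638
mass_P = moles_P * M_P = 1.638 * 108.2
mass_P = 177.2316 g, rounded to 4 dp:

177.2316 g


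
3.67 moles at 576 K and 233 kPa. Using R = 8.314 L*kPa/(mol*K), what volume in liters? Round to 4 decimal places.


PV = nRT, solve for V = nRT / P.
nRT = 3.67 * 8.314 * 576 = 17575.1309
V = 17575.1309 / 233
V = 75.42974635 L, rounded to 4 dp:

75.4297 L


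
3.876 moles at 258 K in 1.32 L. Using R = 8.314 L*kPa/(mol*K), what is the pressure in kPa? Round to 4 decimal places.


PV = nRT, solve for P = nRT / V.
nRT = 3.876 * 8.314 * 258 = 8314.0665
P = 8314.0665 / 1.32
P = 6298.53522727 kPa, rounded to 4 dp:

6298.5352 kPa


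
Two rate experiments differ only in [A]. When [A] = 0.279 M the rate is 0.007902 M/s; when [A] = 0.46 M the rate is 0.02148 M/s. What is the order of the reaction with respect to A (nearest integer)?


Rate is proportional to [A]^n, so rate2/rate1 = ([A]2/[A]1)^n. Take logs to solve for n.
rate2/rate1 = 0.02148 / 0.007902 = 2.7183
[A]2/[A]1 = 0.46 / 0.279 = 1.6487
n = ln(2.7183) / ln(1.6487) = 2.0
Nearest integer order:

2


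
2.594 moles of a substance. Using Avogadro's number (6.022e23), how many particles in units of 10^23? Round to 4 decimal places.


N = n * NA, then divide by 1e23 for the requested units.
N / 1e23 = n * 6.022
N / 1e23 = 2.594 * 6.022
N / 1e23 = 15.621068, rounded to 4 dp:

15.6211


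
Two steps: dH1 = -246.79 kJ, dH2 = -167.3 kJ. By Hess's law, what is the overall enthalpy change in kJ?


Hess's law: enthalpy is a state function, so add the step enthalpies.
dH_total = dH1 + dH2 = -246.79 + (-167.3)
dH_total = -414.09 kJ:

-414.09 kJ


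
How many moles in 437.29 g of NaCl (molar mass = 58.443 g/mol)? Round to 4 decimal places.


n = mass / M
n = 437.29 / 58.443
n = 7.48233321 mol, rounded to 4 dp:

7.4823 mol


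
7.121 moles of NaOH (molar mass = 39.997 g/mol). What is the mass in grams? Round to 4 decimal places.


mass = n * M
mass = 7.121 * 39.997
mass = 284.818637 g, rounded to 4 dp:

284.8186 g


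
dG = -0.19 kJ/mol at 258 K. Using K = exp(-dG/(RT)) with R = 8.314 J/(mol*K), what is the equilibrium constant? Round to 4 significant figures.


dG is in kJ/mol; multiply by 1000 to match R in J/(mol*K).
RT = 8.314 * 258 = 2145.012 J/mol
exponent = -dG*1000 / (RT) = -(-0.19*1000) / 2145.012 = 0.08857759
K = exp(0.08857759)
K = 1.092619, rounded to 4 significant figures:

1.093


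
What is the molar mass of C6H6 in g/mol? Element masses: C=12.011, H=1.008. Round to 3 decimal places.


M = sum(count * atomic_mass) over atoms.
M = 6*12.011 + 6*1.008
M = 72.066 + 6.048
M = 78.114 g/mol, rounded to 3 dp:

78.114 g/mol


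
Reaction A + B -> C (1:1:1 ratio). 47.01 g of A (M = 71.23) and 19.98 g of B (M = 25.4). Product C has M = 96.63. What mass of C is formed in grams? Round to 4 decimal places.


Find moles of each reactant; the smaller value is the limiting reagent in a 1:1:1 reaction, so moles_C equals moles of the limiter.
n_A = mass_A / M_A = 47.01 / 71.23 = 0.659975 mol
n_B = mass_B / M_B = 19.98 / 25.4 = 0.786614 mol
Limiting reagent: A (smaller), n_limiting = 0.659975 mol
mass_C = n_limiting * M_C = 0.659975 * 96.63
mass_C = 63.77338425 g, rounded to 4 dp:

63.7734 g


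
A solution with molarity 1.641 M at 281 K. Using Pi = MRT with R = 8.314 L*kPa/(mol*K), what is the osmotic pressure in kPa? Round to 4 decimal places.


Osmotic pressure (van't Hoff): Pi = M*R*T.
RT = 8.314 * 281 = 2336.234
Pi = 1.641 * 2336.234
Pi = 3833.759994 kPa, rounded to 4 dp:

3833.7600 kPa


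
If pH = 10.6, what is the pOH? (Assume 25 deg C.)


At 25 deg C, pH + pOH = 14.
pOH = 14 - pH = 14 - 10.6
pOH = 3.4:

3.40


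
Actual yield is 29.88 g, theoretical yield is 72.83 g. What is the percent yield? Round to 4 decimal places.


% yield = 100 * actual / theoretical
% yield = 100 * 29.88 / 72.83
% yield = 41.02704929 %, rounded to 4 dp:

41.0270 %


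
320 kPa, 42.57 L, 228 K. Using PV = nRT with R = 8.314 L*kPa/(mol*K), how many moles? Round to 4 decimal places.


PV = nRT, solve for n = PV / (RT).
PV = 320 * 42.57 = 13622.4
RT = 8.314 * 228 = 1895.592
n = 13622.4 / 1895.592
n = 7.18635656 mol, rounded to 4 dp:

7.1864 mol


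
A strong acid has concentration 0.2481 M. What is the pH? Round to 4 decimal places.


A strong acid dissociates completely, so [H+] equals the given concentration.
pH = -log10([H+]) = -log10(0.2481)
pH = 0.60537324, rounded to 4 dp:

0.6054


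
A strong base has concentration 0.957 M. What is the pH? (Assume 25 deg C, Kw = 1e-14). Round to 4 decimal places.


A strong base dissociates completely, so [OH-] equals the given concentration.
pOH = -log10([OH-]) = -log10(0.957) = 0.019088
pH = 14 - pOH = 14 - 0.019088
pH = 13.980912, rounded to 4 dp:

13.9809


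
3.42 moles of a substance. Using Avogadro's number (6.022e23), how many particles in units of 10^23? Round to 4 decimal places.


N = n * NA, then divide by 1e23 for the requested units.
N / 1e23 = n * 6.022
N / 1e23 = 3.42 * 6.022
N / 1e23 = 20.59524, rounded to 4 dp:

20.5952


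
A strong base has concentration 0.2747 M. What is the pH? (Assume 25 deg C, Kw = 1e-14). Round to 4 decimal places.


A strong base dissociates completely, so [OH-] equals the given concentration.
pOH = -log10([OH-]) = -log10(0.2747) = 0.561141
pH = 14 - pOH = 14 - 0.561141
pH = 13.438859, rounded to 4 dp:

13.4389


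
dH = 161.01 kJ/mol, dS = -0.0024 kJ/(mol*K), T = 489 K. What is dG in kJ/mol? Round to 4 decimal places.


Gibbs: dG = dH - T*dS (consistent units, dS already in kJ/(mol*K)).
T*dS = 489 * -0.0024 = -1.1736
dG = 161.01 - (-1.1736)
dG = 162.1836 kJ/mol, rounded to 4 dp:

162.1836 kJ/mol


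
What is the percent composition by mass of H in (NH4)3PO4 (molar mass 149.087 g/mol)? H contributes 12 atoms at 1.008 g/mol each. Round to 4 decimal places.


pct = 100 * (n_elem * M_elem) / M_total
mass_contribution = 12 * 1.008 = 12.096 g/mol
pct = 100 * 12.096 / 149.087
pct = 8.11338346 %, rounded to 4 dp:

8.1134 %


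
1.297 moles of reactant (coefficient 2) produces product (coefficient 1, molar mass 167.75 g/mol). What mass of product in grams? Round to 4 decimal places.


Use the coefficient ratio to convert reactant moles to product moles, then multiply by the product's molar mass.
moles_P = moles_R * (coeff_P / coeff_R) = 1.297 * (1/2) = 0.6485
mass_P = moles_P * M_P = 0.6485 * 167.75
mass_P = 108.785875 g, rounded to 4 dp:

108.7859 g


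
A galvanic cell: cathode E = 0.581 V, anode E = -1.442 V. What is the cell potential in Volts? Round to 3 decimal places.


Standard cell potential: E_cell = E_cathode - E_anode.
E_cell = 0.581 - (-1.442)
E_cell = 2.023 V, rounded to 3 dp:

2.023 V


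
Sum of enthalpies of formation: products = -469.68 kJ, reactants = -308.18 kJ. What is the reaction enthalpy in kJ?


dH_rxn = sum(dH_f products) - sum(dH_f reactants)
dH_rxn = -469.68 - (-308.18)
dH_rxn = -161.5 kJ:

-161.50 kJ


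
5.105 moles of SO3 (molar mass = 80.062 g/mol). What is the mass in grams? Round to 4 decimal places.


mass = n * M
mass = 5.105 * 80.062
mass = 408.71651 g, rounded to 4 dp:

408.7165 g


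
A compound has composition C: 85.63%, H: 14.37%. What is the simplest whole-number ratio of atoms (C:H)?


Assume 100 g of compound, divide each mass% by atomic mass to get moles, then normalize by the smallest to get a raw atom ratio.
Moles per 100 g: C: 85.63/12.011 = 7.1293, H: 14.37/1.008 = 14.256
Raw ratio (divide by min = 7.1293): C: 1.0, H: 2.0
Multiply by 1 to clear fractions: C: 1.0 ~= 1, H: 2.0 ~= 2
Reduce by GCD to get the simplest whole-number ratio:

1:2


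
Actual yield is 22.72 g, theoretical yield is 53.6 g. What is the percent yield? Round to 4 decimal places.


% yield = 100 * actual / theoretical
% yield = 100 * 22.72 / 53.6
% yield = 42.3880597 %, rounded to 4 dp:

42.3881 %


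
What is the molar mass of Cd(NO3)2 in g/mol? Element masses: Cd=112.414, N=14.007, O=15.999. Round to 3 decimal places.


M = sum(count * atomic_mass) over atoms.
M = 1*112.414 + 2*14.007 + 6*15.999
M = 112.414 + 28.014 + 95.994
M = 236.422 g/mol, rounded to 3 dp:

236.422 g/mol


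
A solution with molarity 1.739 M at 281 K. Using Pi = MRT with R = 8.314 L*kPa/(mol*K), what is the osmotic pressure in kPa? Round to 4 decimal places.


Osmotic pressure (van't Hoff): Pi = M*R*T.
RT = 8.314 * 281 = 2336.234
Pi = 1.739 * 2336.234
Pi = 4062.710926 kPa, rounded to 4 dp:

4062.7109 kPa


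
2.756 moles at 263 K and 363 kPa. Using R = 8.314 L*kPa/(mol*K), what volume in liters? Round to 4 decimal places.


PV = nRT, solve for V = nRT / P.
nRT = 2.756 * 8.314 * 263 = 6026.22
V = 6026.22 / 363
V = 16.60115702 L, rounded to 4 dp:

16.6012 L


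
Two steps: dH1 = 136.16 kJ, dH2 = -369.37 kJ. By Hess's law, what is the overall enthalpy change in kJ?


Hess's law: enthalpy is a state function, so add the step enthalpies.
dH_total = dH1 + dH2 = 136.16 + (-369.37)
dH_total = -233.21 kJ:

-233.21 kJ


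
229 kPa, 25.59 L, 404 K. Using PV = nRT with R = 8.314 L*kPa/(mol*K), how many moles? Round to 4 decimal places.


PV = nRT, solve for n = PV / (RT).
PV = 229 * 25.59 = 5860.11
RT = 8.314 * 404 = 3358.856
n = 5860.11 / 3358.856
n = 1.74467438 mol, rounded to 4 dp:

1.7447 mol


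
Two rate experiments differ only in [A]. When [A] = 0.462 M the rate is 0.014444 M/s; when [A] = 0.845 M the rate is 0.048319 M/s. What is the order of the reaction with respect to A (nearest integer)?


Rate is proportional to [A]^n, so rate2/rate1 = ([A]2/[A]1)^n. Take logs to solve for n.
rate2/rate1 = 0.048319 / 0.014444 = 3.3453
[A]2/[A]1 = 0.845 / 0.462 = 1.829
n = ln(3.3453) / ln(1.829) = 2.0
Nearest integer order:

2


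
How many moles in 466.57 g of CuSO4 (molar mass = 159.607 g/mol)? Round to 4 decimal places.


n = mass / M
n = 466.57 / 159.607
n = 2.92324271 mol, rounded to 4 dp:

2.9232 mol


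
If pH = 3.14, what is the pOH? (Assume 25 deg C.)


At 25 deg C, pH + pOH = 14.
pOH = 14 - pH = 14 - 3.14
pOH = 10.86:

10.86


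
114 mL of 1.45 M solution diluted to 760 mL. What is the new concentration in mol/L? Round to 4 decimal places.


Dilution: M1*V1 = M2*V2, solve for M2.
M2 = M1*V1 / V2
M2 = 1.45 * 114 / 760
M2 = 165.3 / 760
M2 = 0.2175 mol/L, rounded to 4 dp:

0.2175 mol/L


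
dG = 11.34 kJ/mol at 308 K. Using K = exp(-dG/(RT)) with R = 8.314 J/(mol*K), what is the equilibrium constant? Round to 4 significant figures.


dG is in kJ/mol; multiply by 1000 to match R in J/(mol*K).
RT = 8.314 * 308 = 2560.712 J/mol
exponent = -dG*1000 / (RT) = -(11.34*1000) / 2560.712 = -4.42845584
K = exp(-4.42845584)
K = 0.011932902, rounded to 4 significant figures:

0.01193


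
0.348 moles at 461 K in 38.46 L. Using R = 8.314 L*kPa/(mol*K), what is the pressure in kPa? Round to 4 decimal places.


PV = nRT, solve for P = nRT / V.
nRT = 0.348 * 8.314 * 461 = 1333.7984
P = 1333.7984 / 38.46
P = 34.68014561 kPa, rounded to 4 dp:

34.6801 kPa


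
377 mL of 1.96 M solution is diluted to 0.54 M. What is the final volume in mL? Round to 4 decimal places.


Dilution: M1*V1 = M2*V2, solve for V2.
V2 = M1*V1 / M2
V2 = 1.96 * 377 / 0.54
V2 = 738.92 / 0.54
V2 = 1368.37037037 mL, rounded to 4 dp:

1368.3704 mL


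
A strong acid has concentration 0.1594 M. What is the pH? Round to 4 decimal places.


A strong acid dissociates completely, so [H+] equals the given concentration.
pH = -log10([H+]) = -log10(0.1594)
pH = 0.79751168, rounded to 4 dp:

0.7975


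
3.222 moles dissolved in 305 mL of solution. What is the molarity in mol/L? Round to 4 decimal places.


Convert volume to liters: V_L = V_mL / 1000.
V_L = 305 / 1000 = 0.305 L
M = n / V_L = 3.222 / 0.305
M = 10.56393443 mol/L, rounded to 4 dp:

10.5639 mol/L


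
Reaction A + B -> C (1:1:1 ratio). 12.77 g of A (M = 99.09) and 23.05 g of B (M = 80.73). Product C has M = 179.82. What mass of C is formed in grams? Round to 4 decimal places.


Find moles of each reactant; the smaller value is the limiting reagent in a 1:1:1 reaction, so moles_C equals moles of the limiter.
n_A = mass_A / M_A = 12.77 / 99.09 = 0.128873 mol
n_B = mass_B / M_B = 23.05 / 80.73 = 0.28552 mol
Limiting reagent: A (smaller), n_limiting = 0.128873 mol
mass_C = n_limiting * M_C = 0.128873 * 179.82
mass_C = 23.17394286 g, rounded to 4 dp:

23.1739 g


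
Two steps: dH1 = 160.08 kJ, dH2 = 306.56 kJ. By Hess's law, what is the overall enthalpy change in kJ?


Hess's law: enthalpy is a state function, so add the step enthalpies.
dH_total = dH1 + dH2 = 160.08 + (306.56)
dH_total = 466.64 kJ:

466.64 kJ


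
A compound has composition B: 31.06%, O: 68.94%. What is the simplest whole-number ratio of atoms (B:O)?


Assume 100 g of compound, divide each mass% by atomic mass to get moles, then normalize by the smallest to get a raw atom ratio.
Moles per 100 g: B: 31.06/10.81 = 2.8733, O: 68.94/15.999 = 4.309
Raw ratio (divide by min = 2.8733): B: 1.0, O: 1.5
Multiply by 2 to clear fractions: B: 2.0 ~= 2, O: 2.999 ~= 3
Reduce by GCD to get the simplest whole-number ratio:

2:3


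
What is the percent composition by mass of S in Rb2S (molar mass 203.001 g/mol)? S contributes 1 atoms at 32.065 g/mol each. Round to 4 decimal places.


pct = 100 * (n_elem * M_elem) / M_total
mass_contribution = 1 * 32.065 = 32.065 g/mol
pct = 100 * 32.065 / 203.001
pct = 15.79548869 %, rounded to 4 dp:

15.7955 %


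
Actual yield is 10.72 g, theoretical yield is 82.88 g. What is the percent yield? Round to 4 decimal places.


% yield = 100 * actual / theoretical
% yield = 100 * 10.72 / 82.88
% yield = 12.93436293 %, rounded to 4 dp:

12.9344 %


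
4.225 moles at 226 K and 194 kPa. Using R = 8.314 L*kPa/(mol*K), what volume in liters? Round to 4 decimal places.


PV = nRT, solve for V = nRT / P.
nRT = 4.225 * 8.314 * 226 = 7938.6229
V = 7938.6229 / 194
V = 40.9207366 L, rounded to 4 dp:

40.9207 L


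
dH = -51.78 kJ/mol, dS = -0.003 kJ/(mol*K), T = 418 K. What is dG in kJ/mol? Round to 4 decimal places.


Gibbs: dG = dH - T*dS (consistent units, dS already in kJ/(mol*K)).
T*dS = 418 * -0.003 = -1.254
dG = -51.78 - (-1.254)
dG = -50.526 kJ/mol, rounded to 4 dp:

-50.5260 kJ/mol


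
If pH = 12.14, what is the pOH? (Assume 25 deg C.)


At 25 deg C, pH + pOH = 14.
pOH = 14 - pH = 14 - 12.14
pOH = 1.86:

1.86


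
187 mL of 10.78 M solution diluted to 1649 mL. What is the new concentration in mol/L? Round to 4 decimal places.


Dilution: M1*V1 = M2*V2, solve for M2.
M2 = M1*V1 / V2
M2 = 10.78 * 187 / 1649
M2 = 2015.86 / 1649
M2 = 1.22247423 mol/L, rounded to 4 dp:

1.2225 mol/L


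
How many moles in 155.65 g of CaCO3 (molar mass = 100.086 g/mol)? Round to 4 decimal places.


n = mass / M
n = 155.65 / 100.086
n = 1.55516256 mol, rounded to 4 dp:

1.5552 mol


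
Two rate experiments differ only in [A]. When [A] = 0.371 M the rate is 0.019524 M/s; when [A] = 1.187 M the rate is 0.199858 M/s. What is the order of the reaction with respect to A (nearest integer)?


Rate is proportional to [A]^n, so rate2/rate1 = ([A]2/[A]1)^n. Take logs to solve for n.
rate2/rate1 = 0.199858 / 0.019524 = 10.2365
[A]2/[A]1 = 1.187 / 0.371 = 3.1995
n = ln(10.2365) / ln(3.1995) = 2.0
Nearest integer order:

2


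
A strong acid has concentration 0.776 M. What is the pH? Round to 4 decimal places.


A strong acid dissociates completely, so [H+] equals the given concentration.
pH = -log10([H+]) = -log10(0.776)
pH = 0.11013828, rounded to 4 dp:

0.1101


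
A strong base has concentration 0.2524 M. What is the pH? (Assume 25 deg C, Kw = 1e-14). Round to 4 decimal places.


A strong base dissociates completely, so [OH-] equals the given concentration.
pOH = -log10([OH-]) = -log10(0.2524) = 0.597911
pH = 14 - pOH = 14 - 0.597911
pH = 13.402089, rounded to 4 dp:

13.4021


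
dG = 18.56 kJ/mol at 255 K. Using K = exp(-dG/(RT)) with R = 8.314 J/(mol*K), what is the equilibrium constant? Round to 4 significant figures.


dG is in kJ/mol; multiply by 1000 to match R in J/(mol*K).
RT = 8.314 * 255 = 2120.07 J/mol
exponent = -dG*1000 / (RT) = -(18.56*1000) / 2120.07 = -8.75442792
K = exp(-8.75442792)
K = 0.00015776122, rounded to 4 significant figures:

0.0001578


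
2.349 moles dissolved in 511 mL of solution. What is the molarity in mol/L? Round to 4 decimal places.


Convert volume to liters: V_L = V_mL / 1000.
V_L = 511 / 1000 = 0.511 L
M = n / V_L = 2.349 / 0.511
M = 4.59686888 mol/L, rounded to 4 dp:

4.5969 mol/L


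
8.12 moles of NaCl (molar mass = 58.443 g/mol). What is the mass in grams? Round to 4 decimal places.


mass = n * M
mass = 8.12 * 58.443
mass = 474.55716 g, rounded to 4 dp:

474.5572 g


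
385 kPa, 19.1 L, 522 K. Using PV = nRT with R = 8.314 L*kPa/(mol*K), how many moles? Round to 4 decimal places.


PV = nRT, solve for n = PV / (RT).
PV = 385 * 19.1 = 7353.5
RT = 8.314 * 522 = 4339.908
n = 7353.5 / 4339.908
n = 1.69439076 mol, rounded to 4 dp:

1.6944 mol


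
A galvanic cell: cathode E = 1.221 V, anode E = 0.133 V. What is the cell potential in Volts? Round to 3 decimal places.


Standard cell potential: E_cell = E_cathode - E_anode.
E_cell = 1.221 - (0.133)
E_cell = 1.088 V, rounded to 3 dp:

1.088 V
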